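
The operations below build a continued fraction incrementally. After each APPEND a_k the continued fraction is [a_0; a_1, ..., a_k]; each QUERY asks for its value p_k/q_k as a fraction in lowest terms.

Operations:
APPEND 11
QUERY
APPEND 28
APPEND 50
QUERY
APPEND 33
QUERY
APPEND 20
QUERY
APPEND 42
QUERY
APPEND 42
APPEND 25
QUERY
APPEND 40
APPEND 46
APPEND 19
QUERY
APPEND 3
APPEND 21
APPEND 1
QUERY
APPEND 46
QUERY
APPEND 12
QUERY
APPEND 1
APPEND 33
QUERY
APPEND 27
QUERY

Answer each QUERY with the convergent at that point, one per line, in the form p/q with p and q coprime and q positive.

APPEND 11: p_0 = 11·1 + 0 = 11, q_0 = 11·0 + 1 = 1 → 11/1
APPEND 28: p_1 = 28·11 + 1 = 309, q_1 = 28·1 + 0 = 28 → 309/28
APPEND 50: p_2 = 50·309 + 11 = 15461, q_2 = 50·28 + 1 = 1401 → 15461/1401
APPEND 33: p_3 = 33·15461 + 309 = 510522, q_3 = 33·1401 + 28 = 46261 → 510522/46261
APPEND 20: p_4 = 20·510522 + 15461 = 10225901, q_4 = 20·46261 + 1401 = 926621 → 10225901/926621
APPEND 42: p_5 = 42·10225901 + 510522 = 429998364, q_5 = 42·926621 + 46261 = 38964343 → 429998364/38964343
APPEND 42: p_6 = 42·429998364 + 10225901 = 18070157189, q_6 = 42·38964343 + 926621 = 1637429027 → 18070157189/1637429027
APPEND 25: p_7 = 25·18070157189 + 429998364 = 452183928089, q_7 = 25·1637429027 + 38964343 = 40974690018 → 452183928089/40974690018
APPEND 40: p_8 = 40·452183928089 + 18070157189 = 18105427280749, q_8 = 40·40974690018 + 1637429027 = 1640625029747 → 18105427280749/1640625029747
APPEND 46: p_9 = 46·18105427280749 + 452183928089 = 833301838842543, q_9 = 46·1640625029747 + 40974690018 = 75509726058380 → 833301838842543/75509726058380
APPEND 19: p_10 = 19·833301838842543 + 18105427280749 = 15850840365289066, q_10 = 19·75509726058380 + 1640625029747 = 1436325420138967 → 15850840365289066/1436325420138967
APPEND 3: p_11 = 3·15850840365289066 + 833301838842543 = 48385822934709741, q_11 = 3·1436325420138967 + 75509726058380 = 4384485986475281 → 48385822934709741/4384485986475281
APPEND 21: p_12 = 21·48385822934709741 + 15850840365289066 = 1031953121994193627, q_12 = 21·4384485986475281 + 1436325420138967 = 93510531136119868 → 1031953121994193627/93510531136119868
APPEND 1: p_13 = 1·1031953121994193627 + 48385822934709741 = 1080338944928903368, q_13 = 1·93510531136119868 + 4384485986475281 = 97895017122595149 → 1080338944928903368/97895017122595149
APPEND 46: p_14 = 46·1080338944928903368 + 1031953121994193627 = 50727544588723748555, q_14 = 46·97895017122595149 + 93510531136119868 = 4596681318775496722 → 50727544588723748555/4596681318775496722
APPEND 12: p_15 = 12·50727544588723748555 + 1080338944928903368 = 609810874009613886028, q_15 = 12·4596681318775496722 + 97895017122595149 = 55258070842428555813 → 609810874009613886028/55258070842428555813
APPEND 1: p_16 = 1·609810874009613886028 + 50727544588723748555 = 660538418598337634583, q_16 = 1·55258070842428555813 + 4596681318775496722 = 59854752161204052535 → 660538418598337634583/59854752161204052535
APPEND 33: p_17 = 33·660538418598337634583 + 609810874009613886028 = 22407578687754755827267, q_17 = 33·59854752161204052535 + 55258070842428555813 = 2030464892162162289468 → 22407578687754755827267/2030464892162162289468
APPEND 27: p_18 = 27·22407578687754755827267 + 660538418598337634583 = 605665162987976744970792, q_18 = 27·2030464892162162289468 + 59854752161204052535 = 54882406840539585868171 → 605665162987976744970792/54882406840539585868171

11/1
15461/1401
510522/46261
10225901/926621
429998364/38964343
452183928089/40974690018
15850840365289066/1436325420138967
1080338944928903368/97895017122595149
50727544588723748555/4596681318775496722
609810874009613886028/55258070842428555813
22407578687754755827267/2030464892162162289468
605665162987976744970792/54882406840539585868171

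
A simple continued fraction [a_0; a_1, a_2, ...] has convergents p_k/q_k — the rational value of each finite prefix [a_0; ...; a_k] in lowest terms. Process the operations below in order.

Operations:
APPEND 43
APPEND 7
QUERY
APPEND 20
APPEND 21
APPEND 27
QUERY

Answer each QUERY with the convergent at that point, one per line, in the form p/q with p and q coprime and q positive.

302/7
3463298/80277

APPEND 43: p_0 = 43·1 + 0 = 43, q_0 = 43·0 + 1 = 1 → 43/1
APPEND 7: p_1 = 7·43 + 1 = 302, q_1 = 7·1 + 0 = 7 → 302/7
APPEND 20: p_2 = 20·302 + 43 = 6083, q_2 = 20·7 + 1 = 141 → 6083/141
APPEND 21: p_3 = 21·6083 + 302 = 128045, q_3 = 21·141 + 7 = 2968 → 128045/2968
APPEND 27: p_4 = 27·128045 + 6083 = 3463298, q_4 = 27·2968 + 141 = 80277 → 3463298/80277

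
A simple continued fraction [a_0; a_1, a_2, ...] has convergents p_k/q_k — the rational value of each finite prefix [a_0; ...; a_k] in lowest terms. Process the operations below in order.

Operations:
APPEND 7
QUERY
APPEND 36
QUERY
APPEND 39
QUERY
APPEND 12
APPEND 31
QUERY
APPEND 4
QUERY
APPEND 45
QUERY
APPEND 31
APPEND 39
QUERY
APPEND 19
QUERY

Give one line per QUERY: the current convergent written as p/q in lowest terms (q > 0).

APPEND 7: p_0 = 7·1 + 0 = 7, q_0 = 7·0 + 1 = 1 → 7/1
APPEND 36: p_1 = 36·7 + 1 = 253, q_1 = 36·1 + 0 = 36 → 253/36
APPEND 39: p_2 = 39·253 + 7 = 9874, q_2 = 39·36 + 1 = 1405 → 9874/1405
APPEND 12: p_3 = 12·9874 + 253 = 118741, q_3 = 12·1405 + 36 = 16896 → 118741/16896
APPEND 31: p_4 = 31·118741 + 9874 = 3690845, q_4 = 31·16896 + 1405 = 525181 → 3690845/525181
APPEND 4: p_5 = 4·3690845 + 118741 = 14882121, q_5 = 4·525181 + 16896 = 2117620 → 14882121/2117620
APPEND 45: p_6 = 45·14882121 + 3690845 = 673386290, q_6 = 45·2117620 + 525181 = 95818081 → 673386290/95818081
APPEND 31: p_7 = 31·673386290 + 14882121 = 20889857111, q_7 = 31·95818081 + 2117620 = 2972478131 → 20889857111/2972478131
APPEND 39: p_8 = 39·20889857111 + 673386290 = 815377813619, q_8 = 39·2972478131 + 95818081 = 116022465190 → 815377813619/116022465190
APPEND 19: p_9 = 19·815377813619 + 20889857111 = 15513068315872, q_9 = 19·116022465190 + 2972478131 = 2207399316741 → 15513068315872/2207399316741

7/1
253/36
9874/1405
3690845/525181
14882121/2117620
673386290/95818081
815377813619/116022465190
15513068315872/2207399316741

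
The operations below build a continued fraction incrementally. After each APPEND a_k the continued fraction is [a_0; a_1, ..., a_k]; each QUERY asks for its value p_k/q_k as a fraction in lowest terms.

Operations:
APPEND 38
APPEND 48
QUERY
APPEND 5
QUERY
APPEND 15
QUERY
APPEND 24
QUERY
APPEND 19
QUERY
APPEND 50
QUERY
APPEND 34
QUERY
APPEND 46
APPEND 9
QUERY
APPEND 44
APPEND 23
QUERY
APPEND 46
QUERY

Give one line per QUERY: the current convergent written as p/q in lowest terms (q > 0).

APPEND 38: p_0 = 38·1 + 0 = 38, q_0 = 38·0 + 1 = 1 → 38/1
APPEND 48: p_1 = 48·38 + 1 = 1825, q_1 = 48·1 + 0 = 48 → 1825/48
APPEND 5: p_2 = 5·1825 + 38 = 9163, q_2 = 5·48 + 1 = 241 → 9163/241
APPEND 15: p_3 = 15·9163 + 1825 = 139270, q_3 = 15·241 + 48 = 3663 → 139270/3663
APPEND 24: p_4 = 24·139270 + 9163 = 3351643, q_4 = 24·3663 + 241 = 88153 → 3351643/88153
APPEND 19: p_5 = 19·3351643 + 139270 = 63820487, q_5 = 19·88153 + 3663 = 1678570 → 63820487/1678570
APPEND 50: p_6 = 50·63820487 + 3351643 = 3194375993, q_6 = 50·1678570 + 88153 = 84016653 → 3194375993/84016653
APPEND 34: p_7 = 34·3194375993 + 63820487 = 108672604249, q_7 = 34·84016653 + 1678570 = 2858244772 → 108672604249/2858244772
APPEND 46: p_8 = 46·108672604249 + 3194375993 = 5002134171447, q_8 = 46·2858244772 + 84016653 = 131563276165 → 5002134171447/131563276165
APPEND 9: p_9 = 9·5002134171447 + 108672604249 = 45127880147272, q_9 = 9·131563276165 + 2858244772 = 1186927730257 → 45127880147272/1186927730257
APPEND 44: p_10 = 44·45127880147272 + 5002134171447 = 1990628860651415, q_10 = 44·1186927730257 + 131563276165 = 52356383407473 → 1990628860651415/52356383407473
APPEND 23: p_11 = 23·1990628860651415 + 45127880147272 = 45829591675129817, q_11 = 23·52356383407473 + 1186927730257 = 1205383746102136 → 45829591675129817/1205383746102136
APPEND 46: p_12 = 46·45829591675129817 + 1990628860651415 = 2110151845916622997, q_12 = 46·1205383746102136 + 52356383407473 = 55500008704105729 → 2110151845916622997/55500008704105729

1825/48
9163/241
139270/3663
3351643/88153
63820487/1678570
3194375993/84016653
108672604249/2858244772
45127880147272/1186927730257
45829591675129817/1205383746102136
2110151845916622997/55500008704105729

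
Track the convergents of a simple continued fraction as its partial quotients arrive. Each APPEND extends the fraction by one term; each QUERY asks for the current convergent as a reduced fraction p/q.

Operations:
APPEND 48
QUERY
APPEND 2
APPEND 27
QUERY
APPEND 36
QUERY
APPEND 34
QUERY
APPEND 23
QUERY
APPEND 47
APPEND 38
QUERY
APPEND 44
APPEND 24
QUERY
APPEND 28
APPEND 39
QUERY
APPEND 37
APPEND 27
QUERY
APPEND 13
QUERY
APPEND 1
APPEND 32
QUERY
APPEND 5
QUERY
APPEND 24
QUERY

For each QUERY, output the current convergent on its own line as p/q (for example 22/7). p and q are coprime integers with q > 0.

48/1
2667/55
96109/1982
3270373/67443
75314688/1553171
134711621630/2778079411
142475217519926/2938183532947
155956716071363849/3216204635373067
156064587468878048639/3218429204455110160
2034614030827000065077/41958661620872718639
72136329816295099703989/1487625568031363240207
362872327699771376633661/7483304930982144029834
8781072194610808138911853/181086943911602819956223

APPEND 48: p_0 = 48·1 + 0 = 48, q_0 = 48·0 + 1 = 1 → 48/1
APPEND 2: p_1 = 2·48 + 1 = 97, q_1 = 2·1 + 0 = 2 → 97/2
APPEND 27: p_2 = 27·97 + 48 = 2667, q_2 = 27·2 + 1 = 55 → 2667/55
APPEND 36: p_3 = 36·2667 + 97 = 96109, q_3 = 36·55 + 2 = 1982 → 96109/1982
APPEND 34: p_4 = 34·96109 + 2667 = 3270373, q_4 = 34·1982 + 55 = 67443 → 3270373/67443
APPEND 23: p_5 = 23·3270373 + 96109 = 75314688, q_5 = 23·67443 + 1982 = 1553171 → 75314688/1553171
APPEND 47: p_6 = 47·75314688 + 3270373 = 3543060709, q_6 = 47·1553171 + 67443 = 73066480 → 3543060709/73066480
APPEND 38: p_7 = 38·3543060709 + 75314688 = 134711621630, q_7 = 38·73066480 + 1553171 = 2778079411 → 134711621630/2778079411
APPEND 44: p_8 = 44·134711621630 + 3543060709 = 5930854412429, q_8 = 44·2778079411 + 73066480 = 122308560564 → 5930854412429/122308560564
APPEND 24: p_9 = 24·5930854412429 + 134711621630 = 142475217519926, q_9 = 24·122308560564 + 2778079411 = 2938183532947 → 142475217519926/2938183532947
APPEND 28: p_10 = 28·142475217519926 + 5930854412429 = 3995236944970357, q_10 = 28·2938183532947 + 122308560564 = 82391447483080 → 3995236944970357/82391447483080
APPEND 39: p_11 = 39·3995236944970357 + 142475217519926 = 155956716071363849, q_11 = 39·82391447483080 + 2938183532947 = 3216204635373067 → 155956716071363849/3216204635373067
APPEND 37: p_12 = 37·155956716071363849 + 3995236944970357 = 5774393731585432770, q_12 = 37·3216204635373067 + 82391447483080 = 119081962956286559 → 5774393731585432770/119081962956286559
APPEND 27: p_13 = 27·5774393731585432770 + 155956716071363849 = 156064587468878048639, q_13 = 27·119081962956286559 + 3216204635373067 = 3218429204455110160 → 156064587468878048639/3218429204455110160
APPEND 13: p_14 = 13·156064587468878048639 + 5774393731585432770 = 2034614030827000065077, q_14 = 13·3218429204455110160 + 119081962956286559 = 41958661620872718639 → 2034614030827000065077/41958661620872718639
APPEND 1: p_15 = 1·2034614030827000065077 + 156064587468878048639 = 2190678618295878113716, q_15 = 1·41958661620872718639 + 3218429204455110160 = 45177090825327828799 → 2190678618295878113716/45177090825327828799
APPEND 32: p_16 = 32·2190678618295878113716 + 2034614030827000065077 = 72136329816295099703989, q_16 = 32·45177090825327828799 + 41958661620872718639 = 1487625568031363240207 → 72136329816295099703989/1487625568031363240207
APPEND 5: p_17 = 5·72136329816295099703989 + 2190678618295878113716 = 362872327699771376633661, q_17 = 5·1487625568031363240207 + 45177090825327828799 = 7483304930982144029834 → 362872327699771376633661/7483304930982144029834
APPEND 24: p_18 = 24·362872327699771376633661 + 72136329816295099703989 = 8781072194610808138911853, q_18 = 24·7483304930982144029834 + 1487625568031363240207 = 181086943911602819956223 → 8781072194610808138911853/181086943911602819956223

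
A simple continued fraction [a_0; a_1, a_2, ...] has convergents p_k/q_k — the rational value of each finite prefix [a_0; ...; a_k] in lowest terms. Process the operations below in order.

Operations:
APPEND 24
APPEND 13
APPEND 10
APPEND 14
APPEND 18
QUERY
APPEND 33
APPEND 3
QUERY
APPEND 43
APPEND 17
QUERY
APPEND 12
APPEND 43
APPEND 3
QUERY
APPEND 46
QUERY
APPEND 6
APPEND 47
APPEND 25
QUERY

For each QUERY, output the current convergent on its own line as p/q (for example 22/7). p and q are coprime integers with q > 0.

803596/33377
80493007/3343241
59372454453/2466008308
93252555426979/3873203130034
4320463082378069/179448499370793
30702864091501233893/1275229710925505217

APPEND 24: p_0 = 24·1 + 0 = 24, q_0 = 24·0 + 1 = 1 → 24/1
APPEND 13: p_1 = 13·24 + 1 = 313, q_1 = 13·1 + 0 = 13 → 313/13
APPEND 10: p_2 = 10·313 + 24 = 3154, q_2 = 10·13 + 1 = 131 → 3154/131
APPEND 14: p_3 = 14·3154 + 313 = 44469, q_3 = 14·131 + 13 = 1847 → 44469/1847
APPEND 18: p_4 = 18·44469 + 3154 = 803596, q_4 = 18·1847 + 131 = 33377 → 803596/33377
APPEND 33: p_5 = 33·803596 + 44469 = 26563137, q_5 = 33·33377 + 1847 = 1103288 → 26563137/1103288
APPEND 3: p_6 = 3·26563137 + 803596 = 80493007, q_6 = 3·1103288 + 33377 = 3343241 → 80493007/3343241
APPEND 43: p_7 = 43·80493007 + 26563137 = 3487762438, q_7 = 43·3343241 + 1103288 = 144862651 → 3487762438/144862651
APPEND 17: p_8 = 17·3487762438 + 80493007 = 59372454453, q_8 = 17·144862651 + 3343241 = 2466008308 → 59372454453/2466008308
APPEND 12: p_9 = 12·59372454453 + 3487762438 = 715957215874, q_9 = 12·2466008308 + 144862651 = 29736962347 → 715957215874/29736962347
APPEND 43: p_10 = 43·715957215874 + 59372454453 = 30845532737035, q_10 = 43·29736962347 + 2466008308 = 1281155389229 → 30845532737035/1281155389229
APPEND 3: p_11 = 3·30845532737035 + 715957215874 = 93252555426979, q_11 = 3·1281155389229 + 29736962347 = 3873203130034 → 93252555426979/3873203130034
APPEND 46: p_12 = 46·93252555426979 + 30845532737035 = 4320463082378069, q_12 = 46·3873203130034 + 1281155389229 = 179448499370793 → 4320463082378069/179448499370793
APPEND 6: p_13 = 6·4320463082378069 + 93252555426979 = 26016031049695393, q_13 = 6·179448499370793 + 3873203130034 = 1080564199354792 → 26016031049695393/1080564199354792
APPEND 47: p_14 = 47·26016031049695393 + 4320463082378069 = 1227073922418061540, q_14 = 47·1080564199354792 + 179448499370793 = 50965965869046017 → 1227073922418061540/50965965869046017
APPEND 25: p_15 = 25·1227073922418061540 + 26016031049695393 = 30702864091501233893, q_15 = 25·50965965869046017 + 1080564199354792 = 1275229710925505217 → 30702864091501233893/1275229710925505217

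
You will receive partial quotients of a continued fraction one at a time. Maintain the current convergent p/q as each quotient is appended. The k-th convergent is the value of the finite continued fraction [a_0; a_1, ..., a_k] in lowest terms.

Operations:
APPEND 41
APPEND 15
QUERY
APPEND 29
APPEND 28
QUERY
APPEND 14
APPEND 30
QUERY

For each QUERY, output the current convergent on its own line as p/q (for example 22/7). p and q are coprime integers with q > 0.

616/15
501956/12223
211860626/5158963

APPEND 41: p_0 = 41·1 + 0 = 41, q_0 = 41·0 + 1 = 1 → 41/1
APPEND 15: p_1 = 15·41 + 1 = 616, q_1 = 15·1 + 0 = 15 → 616/15
APPEND 29: p_2 = 29·616 + 41 = 17905, q_2 = 29·15 + 1 = 436 → 17905/436
APPEND 28: p_3 = 28·17905 + 616 = 501956, q_3 = 28·436 + 15 = 12223 → 501956/12223
APPEND 14: p_4 = 14·501956 + 17905 = 7045289, q_4 = 14·12223 + 436 = 171558 → 7045289/171558
APPEND 30: p_5 = 30·7045289 + 501956 = 211860626, q_5 = 30·171558 + 12223 = 5158963 → 211860626/5158963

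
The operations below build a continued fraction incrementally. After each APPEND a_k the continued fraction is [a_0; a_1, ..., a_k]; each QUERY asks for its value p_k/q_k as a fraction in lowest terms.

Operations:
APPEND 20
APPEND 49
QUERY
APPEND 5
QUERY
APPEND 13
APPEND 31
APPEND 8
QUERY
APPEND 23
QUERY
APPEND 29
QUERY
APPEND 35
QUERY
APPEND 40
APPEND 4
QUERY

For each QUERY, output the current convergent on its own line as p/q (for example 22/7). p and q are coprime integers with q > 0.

981/49
4925/246
16225894/810471
375215673/18741736
10897480411/544320815
381787030058/19069970261
61511301760982/3072442495281

APPEND 20: p_0 = 20·1 + 0 = 20, q_0 = 20·0 + 1 = 1 → 20/1
APPEND 49: p_1 = 49·20 + 1 = 981, q_1 = 49·1 + 0 = 49 → 981/49
APPEND 5: p_2 = 5·981 + 20 = 4925, q_2 = 5·49 + 1 = 246 → 4925/246
APPEND 13: p_3 = 13·4925 + 981 = 65006, q_3 = 13·246 + 49 = 3247 → 65006/3247
APPEND 31: p_4 = 31·65006 + 4925 = 2020111, q_4 = 31·3247 + 246 = 100903 → 2020111/100903
APPEND 8: p_5 = 8·2020111 + 65006 = 16225894, q_5 = 8·100903 + 3247 = 810471 → 16225894/810471
APPEND 23: p_6 = 23·16225894 + 2020111 = 375215673, q_6 = 23·810471 + 100903 = 18741736 → 375215673/18741736
APPEND 29: p_7 = 29·375215673 + 16225894 = 10897480411, q_7 = 29·18741736 + 810471 = 544320815 → 10897480411/544320815
APPEND 35: p_8 = 35·10897480411 + 375215673 = 381787030058, q_8 = 35·544320815 + 18741736 = 19069970261 → 381787030058/19069970261
APPEND 40: p_9 = 40·381787030058 + 10897480411 = 15282378682731, q_9 = 40·19069970261 + 544320815 = 763343131255 → 15282378682731/763343131255
APPEND 4: p_10 = 4·15282378682731 + 381787030058 = 61511301760982, q_10 = 4·763343131255 + 19069970261 = 3072442495281 → 61511301760982/3072442495281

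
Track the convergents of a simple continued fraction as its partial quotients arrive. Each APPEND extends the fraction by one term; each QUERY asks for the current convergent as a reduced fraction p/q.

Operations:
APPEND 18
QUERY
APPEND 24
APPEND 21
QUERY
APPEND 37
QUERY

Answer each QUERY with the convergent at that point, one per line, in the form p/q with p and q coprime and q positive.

18/1
9111/505
337540/18709

APPEND 18: p_0 = 18·1 + 0 = 18, q_0 = 18·0 + 1 = 1 → 18/1
APPEND 24: p_1 = 24·18 + 1 = 433, q_1 = 24·1 + 0 = 24 → 433/24
APPEND 21: p_2 = 21·433 + 18 = 9111, q_2 = 21·24 + 1 = 505 → 9111/505
APPEND 37: p_3 = 37·9111 + 433 = 337540, q_3 = 37·505 + 24 = 18709 → 337540/18709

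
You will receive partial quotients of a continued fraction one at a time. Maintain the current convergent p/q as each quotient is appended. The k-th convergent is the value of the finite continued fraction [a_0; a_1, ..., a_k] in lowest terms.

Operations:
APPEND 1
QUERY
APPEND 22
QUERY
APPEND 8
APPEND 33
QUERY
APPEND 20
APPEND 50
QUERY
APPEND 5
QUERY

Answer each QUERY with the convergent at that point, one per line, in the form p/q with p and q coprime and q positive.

1/1
23/22
6128/5863
6143378/5877713
30839635/29506002

APPEND 1: p_0 = 1·1 + 0 = 1, q_0 = 1·0 + 1 = 1 → 1/1
APPEND 22: p_1 = 22·1 + 1 = 23, q_1 = 22·1 + 0 = 22 → 23/22
APPEND 8: p_2 = 8·23 + 1 = 185, q_2 = 8·22 + 1 = 177 → 185/177
APPEND 33: p_3 = 33·185 + 23 = 6128, q_3 = 33·177 + 22 = 5863 → 6128/5863
APPEND 20: p_4 = 20·6128 + 185 = 122745, q_4 = 20·5863 + 177 = 117437 → 122745/117437
APPEND 50: p_5 = 50·122745 + 6128 = 6143378, q_5 = 50·117437 + 5863 = 5877713 → 6143378/5877713
APPEND 5: p_6 = 5·6143378 + 122745 = 30839635, q_6 = 5·5877713 + 117437 = 29506002 → 30839635/29506002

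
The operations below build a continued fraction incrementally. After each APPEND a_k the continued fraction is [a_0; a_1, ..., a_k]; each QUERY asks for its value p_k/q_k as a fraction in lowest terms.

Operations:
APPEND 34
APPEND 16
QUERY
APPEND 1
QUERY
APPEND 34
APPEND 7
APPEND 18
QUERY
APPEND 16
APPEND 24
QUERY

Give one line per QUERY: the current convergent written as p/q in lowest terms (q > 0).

545/16
579/17
2579759/75744
996619919/29261640

APPEND 34: p_0 = 34·1 + 0 = 34, q_0 = 34·0 + 1 = 1 → 34/1
APPEND 16: p_1 = 16·34 + 1 = 545, q_1 = 16·1 + 0 = 16 → 545/16
APPEND 1: p_2 = 1·545 + 34 = 579, q_2 = 1·16 + 1 = 17 → 579/17
APPEND 34: p_3 = 34·579 + 545 = 20231, q_3 = 34·17 + 16 = 594 → 20231/594
APPEND 7: p_4 = 7·20231 + 579 = 142196, q_4 = 7·594 + 17 = 4175 → 142196/4175
APPEND 18: p_5 = 18·142196 + 20231 = 2579759, q_5 = 18·4175 + 594 = 75744 → 2579759/75744
APPEND 16: p_6 = 16·2579759 + 142196 = 41418340, q_6 = 16·75744 + 4175 = 1216079 → 41418340/1216079
APPEND 24: p_7 = 24·41418340 + 2579759 = 996619919, q_7 = 24·1216079 + 75744 = 29261640 → 996619919/29261640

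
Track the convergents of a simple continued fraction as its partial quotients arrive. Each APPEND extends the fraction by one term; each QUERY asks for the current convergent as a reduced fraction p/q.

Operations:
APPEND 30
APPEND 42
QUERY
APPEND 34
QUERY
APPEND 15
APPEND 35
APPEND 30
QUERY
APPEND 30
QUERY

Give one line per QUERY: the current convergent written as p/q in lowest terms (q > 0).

APPEND 30: p_0 = 30·1 + 0 = 30, q_0 = 30·0 + 1 = 1 → 30/1
APPEND 42: p_1 = 42·30 + 1 = 1261, q_1 = 42·1 + 0 = 42 → 1261/42
APPEND 34: p_2 = 34·1261 + 30 = 42904, q_2 = 34·42 + 1 = 1429 → 42904/1429
APPEND 15: p_3 = 15·42904 + 1261 = 644821, q_3 = 15·1429 + 42 = 21477 → 644821/21477
APPEND 35: p_4 = 35·644821 + 42904 = 22611639, q_4 = 35·21477 + 1429 = 753124 → 22611639/753124
APPEND 30: p_5 = 30·22611639 + 644821 = 678993991, q_5 = 30·753124 + 21477 = 22615197 → 678993991/22615197
APPEND 30: p_6 = 30·678993991 + 22611639 = 20392431369, q_6 = 30·22615197 + 753124 = 679209034 → 20392431369/679209034

1261/42
42904/1429
678993991/22615197
20392431369/679209034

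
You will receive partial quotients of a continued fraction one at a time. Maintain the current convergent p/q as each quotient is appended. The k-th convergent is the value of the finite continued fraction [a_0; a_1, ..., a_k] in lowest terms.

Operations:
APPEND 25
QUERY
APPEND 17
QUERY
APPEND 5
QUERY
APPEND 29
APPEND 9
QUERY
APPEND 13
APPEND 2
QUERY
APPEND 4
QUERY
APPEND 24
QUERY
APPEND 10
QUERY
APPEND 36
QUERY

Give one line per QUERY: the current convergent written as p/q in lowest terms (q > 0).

APPEND 25: p_0 = 25·1 + 0 = 25, q_0 = 25·0 + 1 = 1 → 25/1
APPEND 17: p_1 = 17·25 + 1 = 426, q_1 = 17·1 + 0 = 17 → 426/17
APPEND 5: p_2 = 5·426 + 25 = 2155, q_2 = 5·17 + 1 = 86 → 2155/86
APPEND 29: p_3 = 29·2155 + 426 = 62921, q_3 = 29·86 + 17 = 2511 → 62921/2511
APPEND 9: p_4 = 9·62921 + 2155 = 568444, q_4 = 9·2511 + 86 = 22685 → 568444/22685
APPEND 13: p_5 = 13·568444 + 62921 = 7452693, q_5 = 13·22685 + 2511 = 297416 → 7452693/297416
APPEND 2: p_6 = 2·7452693 + 568444 = 15473830, q_6 = 2·297416 + 22685 = 617517 → 15473830/617517
APPEND 4: p_7 = 4·15473830 + 7452693 = 69348013, q_7 = 4·617517 + 297416 = 2767484 → 69348013/2767484
APPEND 24: p_8 = 24·69348013 + 15473830 = 1679826142, q_8 = 24·2767484 + 617517 = 67037133 → 1679826142/67037133
APPEND 10: p_9 = 10·1679826142 + 69348013 = 16867609433, q_9 = 10·67037133 + 2767484 = 673138814 → 16867609433/673138814
APPEND 36: p_10 = 36·16867609433 + 1679826142 = 608913765730, q_10 = 36·673138814 + 67037133 = 24300034437 → 608913765730/24300034437

25/1
426/17
2155/86
568444/22685
15473830/617517
69348013/2767484
1679826142/67037133
16867609433/673138814
608913765730/24300034437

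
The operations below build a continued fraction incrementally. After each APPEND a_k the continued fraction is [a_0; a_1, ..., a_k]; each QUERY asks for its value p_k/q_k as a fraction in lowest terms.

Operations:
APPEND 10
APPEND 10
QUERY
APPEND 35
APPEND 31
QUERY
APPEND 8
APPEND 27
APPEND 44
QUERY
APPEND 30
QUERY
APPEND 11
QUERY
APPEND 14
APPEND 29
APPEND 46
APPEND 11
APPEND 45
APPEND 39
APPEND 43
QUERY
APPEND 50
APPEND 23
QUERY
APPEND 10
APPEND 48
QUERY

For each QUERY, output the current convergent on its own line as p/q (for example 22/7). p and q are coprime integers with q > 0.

APPEND 10: p_0 = 10·1 + 0 = 10, q_0 = 10·0 + 1 = 1 → 10/1
APPEND 10: p_1 = 10·10 + 1 = 101, q_1 = 10·1 + 0 = 10 → 101/10
APPEND 35: p_2 = 35·101 + 10 = 3545, q_2 = 35·10 + 1 = 351 → 3545/351
APPEND 31: p_3 = 31·3545 + 101 = 109996, q_3 = 31·351 + 10 = 10891 → 109996/10891
APPEND 8: p_4 = 8·109996 + 3545 = 883513, q_4 = 8·10891 + 351 = 87479 → 883513/87479
APPEND 27: p_5 = 27·883513 + 109996 = 23964847, q_5 = 27·87479 + 10891 = 2372824 → 23964847/2372824
APPEND 44: p_6 = 44·23964847 + 883513 = 1055336781, q_6 = 44·2372824 + 87479 = 104491735 → 1055336781/104491735
APPEND 30: p_7 = 30·1055336781 + 23964847 = 31684068277, q_7 = 30·104491735 + 2372824 = 3137124874 → 31684068277/3137124874
APPEND 11: p_8 = 11·31684068277 + 1055336781 = 349580087828, q_8 = 11·3137124874 + 104491735 = 34612865349 → 349580087828/34612865349
APPEND 14: p_9 = 14·349580087828 + 31684068277 = 4925805297869, q_9 = 14·34612865349 + 3137124874 = 487717239760 → 4925805297869/487717239760
APPEND 29: p_10 = 29·4925805297869 + 349580087828 = 143197933726029, q_10 = 29·487717239760 + 34612865349 = 14178412818389 → 143197933726029/14178412818389
APPEND 46: p_11 = 46·143197933726029 + 4925805297869 = 6592030756695203, q_11 = 46·14178412818389 + 487717239760 = 652694706885654 → 6592030756695203/652694706885654
APPEND 11: p_12 = 11·6592030756695203 + 143197933726029 = 72655536257373262, q_12 = 11·652694706885654 + 14178412818389 = 7193820188560583 → 72655536257373262/7193820188560583
APPEND 45: p_13 = 45·72655536257373262 + 6592030756695203 = 3276091162338491993, q_13 = 45·7193820188560583 + 652694706885654 = 324374603192111889 → 3276091162338491993/324374603192111889
APPEND 39: p_14 = 39·3276091162338491993 + 72655536257373262 = 127840210867458560989, q_14 = 39·324374603192111889 + 7193820188560583 = 12657803344680924254 → 127840210867458560989/12657803344680924254
APPEND 43: p_15 = 43·127840210867458560989 + 3276091162338491993 = 5500405158463056614520, q_15 = 43·12657803344680924254 + 324374603192111889 = 544609918424471854811 → 5500405158463056614520/544609918424471854811
APPEND 50: p_16 = 50·5500405158463056614520 + 127840210867458560989 = 275148098134020289286989, q_16 = 50·544609918424471854811 + 12657803344680924254 = 27243153724568273664804 → 275148098134020289286989/27243153724568273664804
APPEND 23: p_17 = 23·275148098134020289286989 + 5500405158463056614520 = 6333906662240929710215267, q_17 = 23·27243153724568273664804 + 544609918424471854811 = 627137145583494766145303 → 6333906662240929710215267/627137145583494766145303
APPEND 10: p_18 = 10·6333906662240929710215267 + 275148098134020289286989 = 63614214720543317391439659, q_18 = 10·627137145583494766145303 + 27243153724568273664804 = 6298614609559515935117834 → 63614214720543317391439659/6298614609559515935117834
APPEND 48: p_19 = 48·63614214720543317391439659 + 6333906662240929710215267 = 3059816213248320164499318899, q_19 = 48·6298614609559515935117834 + 627137145583494766145303 = 302960638404440259651801335 → 3059816213248320164499318899/302960638404440259651801335

101/10
109996/10891
1055336781/104491735
31684068277/3137124874
349580087828/34612865349
5500405158463056614520/544609918424471854811
6333906662240929710215267/627137145583494766145303
3059816213248320164499318899/302960638404440259651801335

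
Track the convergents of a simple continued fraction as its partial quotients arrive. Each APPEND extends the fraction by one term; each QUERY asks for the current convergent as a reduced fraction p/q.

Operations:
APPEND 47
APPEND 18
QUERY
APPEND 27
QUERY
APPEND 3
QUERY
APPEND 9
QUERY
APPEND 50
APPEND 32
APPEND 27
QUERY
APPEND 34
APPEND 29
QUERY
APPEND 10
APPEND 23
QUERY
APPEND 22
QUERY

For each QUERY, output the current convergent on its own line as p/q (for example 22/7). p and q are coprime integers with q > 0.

APPEND 47: p_0 = 47·1 + 0 = 47, q_0 = 47·0 + 1 = 1 → 47/1
APPEND 18: p_1 = 18·47 + 1 = 847, q_1 = 18·1 + 0 = 18 → 847/18
APPEND 27: p_2 = 27·847 + 47 = 22916, q_2 = 27·18 + 1 = 487 → 22916/487
APPEND 3: p_3 = 3·22916 + 847 = 69595, q_3 = 3·487 + 18 = 1479 → 69595/1479
APPEND 9: p_4 = 9·69595 + 22916 = 649271, q_4 = 9·1479 + 487 = 13798 → 649271/13798
APPEND 50: p_5 = 50·649271 + 69595 = 32533145, q_5 = 50·13798 + 1479 = 691379 → 32533145/691379
APPEND 32: p_6 = 32·32533145 + 649271 = 1041709911, q_6 = 32·691379 + 13798 = 22137926 → 1041709911/22137926
APPEND 27: p_7 = 27·1041709911 + 32533145 = 28158700742, q_7 = 27·22137926 + 691379 = 598415381 → 28158700742/598415381
APPEND 34: p_8 = 34·28158700742 + 1041709911 = 958437535139, q_8 = 34·598415381 + 22137926 = 20368260880 → 958437535139/20368260880
APPEND 29: p_9 = 29·958437535139 + 28158700742 = 27822847219773, q_9 = 29·20368260880 + 598415381 = 591277980901 → 27822847219773/591277980901
APPEND 10: p_10 = 10·27822847219773 + 958437535139 = 279186909732869, q_10 = 10·591277980901 + 20368260880 = 5933148069890 → 279186909732869/5933148069890
APPEND 23: p_11 = 23·279186909732869 + 27822847219773 = 6449121771075760, q_11 = 23·5933148069890 + 591277980901 = 137053683588371 → 6449121771075760/137053683588371
APPEND 22: p_12 = 22·6449121771075760 + 279186909732869 = 142159865873399589, q_12 = 22·137053683588371 + 5933148069890 = 3021114187014052 → 142159865873399589/3021114187014052

847/18
22916/487
69595/1479
649271/13798
28158700742/598415381
27822847219773/591277980901
6449121771075760/137053683588371
142159865873399589/3021114187014052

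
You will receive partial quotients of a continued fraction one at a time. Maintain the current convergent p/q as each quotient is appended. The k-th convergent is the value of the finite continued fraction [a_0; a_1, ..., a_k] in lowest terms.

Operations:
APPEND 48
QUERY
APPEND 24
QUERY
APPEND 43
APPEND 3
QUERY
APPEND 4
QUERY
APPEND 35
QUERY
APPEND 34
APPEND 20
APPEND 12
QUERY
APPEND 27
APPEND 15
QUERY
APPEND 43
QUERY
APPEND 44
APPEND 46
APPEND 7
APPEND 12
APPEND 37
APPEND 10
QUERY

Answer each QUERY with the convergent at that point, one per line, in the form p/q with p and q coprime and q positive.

APPEND 48: p_0 = 48·1 + 0 = 48, q_0 = 48·0 + 1 = 1 → 48/1
APPEND 24: p_1 = 24·48 + 1 = 1153, q_1 = 24·1 + 0 = 24 → 1153/24
APPEND 43: p_2 = 43·1153 + 48 = 49627, q_2 = 43·24 + 1 = 1033 → 49627/1033
APPEND 3: p_3 = 3·49627 + 1153 = 150034, q_3 = 3·1033 + 24 = 3123 → 150034/3123
APPEND 4: p_4 = 4·150034 + 49627 = 649763, q_4 = 4·3123 + 1033 = 13525 → 649763/13525
APPEND 35: p_5 = 35·649763 + 150034 = 22891739, q_5 = 35·13525 + 3123 = 476498 → 22891739/476498
APPEND 34: p_6 = 34·22891739 + 649763 = 778968889, q_6 = 34·476498 + 13525 = 16214457 → 778968889/16214457
APPEND 20: p_7 = 20·778968889 + 22891739 = 15602269519, q_7 = 20·16214457 + 476498 = 324765638 → 15602269519/324765638
APPEND 12: p_8 = 12·15602269519 + 778968889 = 188006203117, q_8 = 12·324765638 + 16214457 = 3913402113 → 188006203117/3913402113
APPEND 27: p_9 = 27·188006203117 + 15602269519 = 5091769753678, q_9 = 27·3913402113 + 324765638 = 105986622689 → 5091769753678/105986622689
APPEND 15: p_10 = 15·5091769753678 + 188006203117 = 76564552508287, q_10 = 15·105986622689 + 3913402113 = 1593712742448 → 76564552508287/1593712742448
APPEND 43: p_11 = 43·76564552508287 + 5091769753678 = 3297367527610019, q_11 = 43·1593712742448 + 105986622689 = 68635634547953 → 3297367527610019/68635634547953
APPEND 44: p_12 = 44·3297367527610019 + 76564552508287 = 145160735767349123, q_12 = 44·68635634547953 + 1593712742448 = 3021561632852380 → 145160735767349123/3021561632852380
APPEND 46: p_13 = 46·145160735767349123 + 3297367527610019 = 6680691212825669677, q_13 = 46·3021561632852380 + 68635634547953 = 139060470745757433 → 6680691212825669677/139060470745757433
APPEND 7: p_14 = 7·6680691212825669677 + 145160735767349123 = 46909999225547036862, q_14 = 7·139060470745757433 + 3021561632852380 = 976444856853154411 → 46909999225547036862/976444856853154411
APPEND 12: p_15 = 12·46909999225547036862 + 6680691212825669677 = 569600681919390112021, q_15 = 12·976444856853154411 + 139060470745757433 = 11856398752983610365 → 569600681919390112021/11856398752983610365
APPEND 37: p_16 = 37·569600681919390112021 + 46909999225547036862 = 21122135230242981181639, q_16 = 37·11856398752983610365 + 976444856853154411 = 439663198717246737916 → 21122135230242981181639/439663198717246737916
APPEND 10: p_17 = 10·21122135230242981181639 + 569600681919390112021 = 211790952984349201928411, q_17 = 10·439663198717246737916 + 11856398752983610365 = 4408488385925450989525 → 211790952984349201928411/4408488385925450989525

48/1
1153/24
150034/3123
649763/13525
22891739/476498
188006203117/3913402113
76564552508287/1593712742448
3297367527610019/68635634547953
211790952984349201928411/4408488385925450989525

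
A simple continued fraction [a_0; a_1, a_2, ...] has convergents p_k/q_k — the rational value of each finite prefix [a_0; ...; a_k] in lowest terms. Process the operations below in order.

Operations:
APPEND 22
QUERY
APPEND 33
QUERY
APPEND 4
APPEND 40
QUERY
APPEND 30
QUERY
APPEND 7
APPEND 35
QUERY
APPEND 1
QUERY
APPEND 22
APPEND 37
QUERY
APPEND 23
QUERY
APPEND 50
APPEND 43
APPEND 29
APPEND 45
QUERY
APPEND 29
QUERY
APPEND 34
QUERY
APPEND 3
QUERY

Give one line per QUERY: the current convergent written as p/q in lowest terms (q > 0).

22/1
727/33
117927/5353
3540740/160723
875149485/39725213
900052592/40855627
765923393425/34767168886
17636914355284/800583433385
49628455878129998779/2252759116483758418
1440327231264450983827/65380037390618556015
49020754318869463448897/2225174030397514662928
148502590187872841330518/6740902128583162544799

APPEND 22: p_0 = 22·1 + 0 = 22, q_0 = 22·0 + 1 = 1 → 22/1
APPEND 33: p_1 = 33·22 + 1 = 727, q_1 = 33·1 + 0 = 33 → 727/33
APPEND 4: p_2 = 4·727 + 22 = 2930, q_2 = 4·33 + 1 = 133 → 2930/133
APPEND 40: p_3 = 40·2930 + 727 = 117927, q_3 = 40·133 + 33 = 5353 → 117927/5353
APPEND 30: p_4 = 30·117927 + 2930 = 3540740, q_4 = 30·5353 + 133 = 160723 → 3540740/160723
APPEND 7: p_5 = 7·3540740 + 117927 = 24903107, q_5 = 7·160723 + 5353 = 1130414 → 24903107/1130414
APPEND 35: p_6 = 35·24903107 + 3540740 = 875149485, q_6 = 35·1130414 + 160723 = 39725213 → 875149485/39725213
APPEND 1: p_7 = 1·875149485 + 24903107 = 900052592, q_7 = 1·39725213 + 1130414 = 40855627 → 900052592/40855627
APPEND 22: p_8 = 22·900052592 + 875149485 = 20676306509, q_8 = 22·40855627 + 39725213 = 938549007 → 20676306509/938549007
APPEND 37: p_9 = 37·20676306509 + 900052592 = 765923393425, q_9 = 37·938549007 + 40855627 = 34767168886 → 765923393425/34767168886
APPEND 23: p_10 = 23·765923393425 + 20676306509 = 17636914355284, q_10 = 23·34767168886 + 938549007 = 800583433385 → 17636914355284/800583433385
APPEND 50: p_11 = 50·17636914355284 + 765923393425 = 882611641157625, q_11 = 50·800583433385 + 34767168886 = 40063938838136 → 882611641157625/40063938838136
APPEND 43: p_12 = 43·882611641157625 + 17636914355284 = 37969937484133159, q_12 = 43·40063938838136 + 800583433385 = 1723549953473233 → 37969937484133159/1723549953473233
APPEND 29: p_13 = 29·37969937484133159 + 882611641157625 = 1102010798681019236, q_13 = 29·1723549953473233 + 40063938838136 = 50023012589561893 → 1102010798681019236/50023012589561893
APPEND 45: p_14 = 45·1102010798681019236 + 37969937484133159 = 49628455878129998779, q_14 = 45·50023012589561893 + 1723549953473233 = 2252759116483758418 → 49628455878129998779/2252759116483758418
APPEND 29: p_15 = 29·49628455878129998779 + 1102010798681019236 = 1440327231264450983827, q_15 = 29·2252759116483758418 + 50023012589561893 = 65380037390618556015 → 1440327231264450983827/65380037390618556015
APPEND 34: p_16 = 34·1440327231264450983827 + 49628455878129998779 = 49020754318869463448897, q_16 = 34·65380037390618556015 + 2252759116483758418 = 2225174030397514662928 → 49020754318869463448897/2225174030397514662928
APPEND 3: p_17 = 3·49020754318869463448897 + 1440327231264450983827 = 148502590187872841330518, q_17 = 3·2225174030397514662928 + 65380037390618556015 = 6740902128583162544799 → 148502590187872841330518/6740902128583162544799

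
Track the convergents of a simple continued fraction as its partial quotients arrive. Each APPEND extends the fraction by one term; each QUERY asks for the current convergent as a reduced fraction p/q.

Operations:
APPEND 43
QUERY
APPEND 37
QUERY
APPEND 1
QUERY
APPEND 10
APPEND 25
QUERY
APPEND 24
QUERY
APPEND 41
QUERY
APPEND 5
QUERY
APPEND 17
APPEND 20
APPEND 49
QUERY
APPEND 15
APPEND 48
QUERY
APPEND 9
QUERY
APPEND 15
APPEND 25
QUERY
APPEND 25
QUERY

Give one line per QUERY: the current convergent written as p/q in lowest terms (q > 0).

43/1
1592/37
1635/38
450185/10463
10822382/251529
444167847/10323152
2231661617/51867289
37762500863849/877659287926
27263717361315305/633651220606918
245940663644763817/5716043767989741
93155282464464077817/2165073737279315566
2332598435283634717985/54213217739723342183

APPEND 43: p_0 = 43·1 + 0 = 43, q_0 = 43·0 + 1 = 1 → 43/1
APPEND 37: p_1 = 37·43 + 1 = 1592, q_1 = 37·1 + 0 = 37 → 1592/37
APPEND 1: p_2 = 1·1592 + 43 = 1635, q_2 = 1·37 + 1 = 38 → 1635/38
APPEND 10: p_3 = 10·1635 + 1592 = 17942, q_3 = 10·38 + 37 = 417 → 17942/417
APPEND 25: p_4 = 25·17942 + 1635 = 450185, q_4 = 25·417 + 38 = 10463 → 450185/10463
APPEND 24: p_5 = 24·450185 + 17942 = 10822382, q_5 = 24·10463 + 417 = 251529 → 10822382/251529
APPEND 41: p_6 = 41·10822382 + 450185 = 444167847, q_6 = 41·251529 + 10463 = 10323152 → 444167847/10323152
APPEND 5: p_7 = 5·444167847 + 10822382 = 2231661617, q_7 = 5·10323152 + 251529 = 51867289 → 2231661617/51867289
APPEND 17: p_8 = 17·2231661617 + 444167847 = 38382415336, q_8 = 17·51867289 + 10323152 = 892067065 → 38382415336/892067065
APPEND 20: p_9 = 20·38382415336 + 2231661617 = 769879968337, q_9 = 20·892067065 + 51867289 = 17893208589 → 769879968337/17893208589
APPEND 49: p_10 = 49·769879968337 + 38382415336 = 37762500863849, q_10 = 49·17893208589 + 892067065 = 877659287926 → 37762500863849/877659287926
APPEND 15: p_11 = 15·37762500863849 + 769879968337 = 567207392926072, q_11 = 15·877659287926 + 17893208589 = 13182782527479 → 567207392926072/13182782527479
APPEND 48: p_12 = 48·567207392926072 + 37762500863849 = 27263717361315305, q_12 = 48·13182782527479 + 877659287926 = 633651220606918 → 27263717361315305/633651220606918
APPEND 9: p_13 = 9·27263717361315305 + 567207392926072 = 245940663644763817, q_13 = 9·633651220606918 + 13182782527479 = 5716043767989741 → 245940663644763817/5716043767989741
APPEND 15: p_14 = 15·245940663644763817 + 27263717361315305 = 3716373672032772560, q_14 = 15·5716043767989741 + 633651220606918 = 86374307740453033 → 3716373672032772560/86374307740453033
APPEND 25: p_15 = 25·3716373672032772560 + 245940663644763817 = 93155282464464077817, q_15 = 25·86374307740453033 + 5716043767989741 = 2165073737279315566 → 93155282464464077817/2165073737279315566
APPEND 25: p_16 = 25·93155282464464077817 + 3716373672032772560 = 2332598435283634717985, q_16 = 25·2165073737279315566 + 86374307740453033 = 54213217739723342183 → 2332598435283634717985/54213217739723342183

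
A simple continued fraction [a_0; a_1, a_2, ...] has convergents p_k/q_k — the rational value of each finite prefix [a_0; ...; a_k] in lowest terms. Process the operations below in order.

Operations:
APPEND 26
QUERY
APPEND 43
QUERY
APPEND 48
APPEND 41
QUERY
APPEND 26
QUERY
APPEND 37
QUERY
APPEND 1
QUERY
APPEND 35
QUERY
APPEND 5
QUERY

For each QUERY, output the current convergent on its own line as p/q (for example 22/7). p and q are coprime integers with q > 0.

26/1
1119/43
2204377/84708
57367540/2204473
2124803357/81650209
2182170897/83854682
78500784752/3016564079
394686094657/15166675077

APPEND 26: p_0 = 26·1 + 0 = 26, q_0 = 26·0 + 1 = 1 → 26/1
APPEND 43: p_1 = 43·26 + 1 = 1119, q_1 = 43·1 + 0 = 43 → 1119/43
APPEND 48: p_2 = 48·1119 + 26 = 53738, q_2 = 48·43 + 1 = 2065 → 53738/2065
APPEND 41: p_3 = 41·53738 + 1119 = 2204377, q_3 = 41·2065 + 43 = 84708 → 2204377/84708
APPEND 26: p_4 = 26·2204377 + 53738 = 57367540, q_4 = 26·84708 + 2065 = 2204473 → 57367540/2204473
APPEND 37: p_5 = 37·57367540 + 2204377 = 2124803357, q_5 = 37·2204473 + 84708 = 81650209 → 2124803357/81650209
APPEND 1: p_6 = 1·2124803357 + 57367540 = 2182170897, q_6 = 1·81650209 + 2204473 = 83854682 → 2182170897/83854682
APPEND 35: p_7 = 35·2182170897 + 2124803357 = 78500784752, q_7 = 35·83854682 + 81650209 = 3016564079 → 78500784752/3016564079
APPEND 5: p_8 = 5·78500784752 + 2182170897 = 394686094657, q_8 = 5·3016564079 + 83854682 = 15166675077 → 394686094657/15166675077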